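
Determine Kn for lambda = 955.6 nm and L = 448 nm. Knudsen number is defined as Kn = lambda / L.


Knudsen number Kn = lambda / L
Kn = 955.6 / 448
Kn = 2.133

2.133


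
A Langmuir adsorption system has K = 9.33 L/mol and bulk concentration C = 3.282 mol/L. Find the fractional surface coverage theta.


Langmuir isotherm: theta = K*C / (1 + K*C)
K*C = 9.33 * 3.282 = 30.62106
theta = 30.62106 / (1 + 30.62106) = 30.62106 / 31.62106
theta = 0.9684

0.9684


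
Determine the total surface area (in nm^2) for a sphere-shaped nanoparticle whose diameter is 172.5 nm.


Radius r = 172.5/2 = 86.25 nm
Surface area SA = 4 * pi * r^2
SA = 4 * pi * (86.25)^2
SA = 93482.02 nm^2

93482.02


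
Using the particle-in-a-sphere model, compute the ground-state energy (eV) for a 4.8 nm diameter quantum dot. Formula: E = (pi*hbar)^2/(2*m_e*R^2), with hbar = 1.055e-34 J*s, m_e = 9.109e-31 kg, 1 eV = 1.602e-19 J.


Radius R = 4.8/2 = 2.4 nm = 2.4e-09 m
E = (pi * 1.055e-34)^2 / (2 * 9.109e-31 * (2.4e-09)^2)
E(J) = 1.04684e-20
E = E(J) / 1.602e-19 = 0.0653 eV

0.0653


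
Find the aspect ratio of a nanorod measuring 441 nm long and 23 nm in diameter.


Aspect ratio AR = length / diameter
AR = 441 / 23
AR = 19.17

19.17


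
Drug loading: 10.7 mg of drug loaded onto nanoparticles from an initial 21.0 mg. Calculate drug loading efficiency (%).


Drug loading efficiency = (drug loaded / drug initial) * 100
DLE = 10.7 / 21.0 * 100
DLE = 0.5095 * 100
DLE = 50.95%

50.95


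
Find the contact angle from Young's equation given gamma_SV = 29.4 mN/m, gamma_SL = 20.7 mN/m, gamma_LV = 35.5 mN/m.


cos(theta) = (gamma_SV - gamma_SL) / gamma_LV
cos(theta) = (29.4 - 20.7) / 35.5
cos(theta) = 0.24507
theta = arccos(0.24507) = 75.81 degrees

75.81


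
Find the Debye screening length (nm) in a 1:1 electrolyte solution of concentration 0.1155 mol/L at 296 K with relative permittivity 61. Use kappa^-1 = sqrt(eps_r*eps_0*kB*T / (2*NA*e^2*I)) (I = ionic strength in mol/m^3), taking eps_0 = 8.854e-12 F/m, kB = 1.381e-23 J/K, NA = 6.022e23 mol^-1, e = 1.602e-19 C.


Ionic strength I = 0.1155 * 1^2 * 1000 = 115.5 mol/m^3
kappa^-1 = sqrt(61 * 8.854e-12 * 1.381e-23 * 296 / (2 * 6.022e23 * (1.602e-19)^2 * 115.5))
kappa^-1 = 0.786 nm

0.786


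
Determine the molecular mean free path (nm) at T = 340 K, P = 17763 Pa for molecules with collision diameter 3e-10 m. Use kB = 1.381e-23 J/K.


Mean free path: lambda = kB*T / (sqrt(2) * pi * d^2 * P)
lambda = 1.381e-23 * 340 / (sqrt(2) * pi * (3e-10)^2 * 17763)
lambda = 6.61072e-07 m
lambda = 661.07 nm

661.07


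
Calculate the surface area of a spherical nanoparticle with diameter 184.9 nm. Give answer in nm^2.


Radius r = 184.9/2 = 92.45 nm
Surface area SA = 4 * pi * r^2
SA = 4 * pi * (92.45)^2
SA = 107404.8 nm^2

107404.8


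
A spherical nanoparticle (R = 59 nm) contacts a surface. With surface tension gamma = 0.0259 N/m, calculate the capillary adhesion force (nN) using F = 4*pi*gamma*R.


Convert radius: R = 59 nm = 5.9e-08 m
F = 4 * pi * gamma * R
F = 4 * pi * 0.0259 * 5.9e-08
F = 1.92027e-08 N = 19.2027 nN

19.2027


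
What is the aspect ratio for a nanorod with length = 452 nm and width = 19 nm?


Aspect ratio AR = length / diameter
AR = 452 / 19
AR = 23.79

23.79


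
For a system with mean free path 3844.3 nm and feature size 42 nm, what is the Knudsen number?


Knudsen number Kn = lambda / L
Kn = 3844.3 / 42
Kn = 91.531

91.531


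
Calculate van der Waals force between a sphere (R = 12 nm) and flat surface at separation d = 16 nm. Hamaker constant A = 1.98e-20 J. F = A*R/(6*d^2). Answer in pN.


Convert to SI: R = 12 nm = 1.2e-08 m, d = 16 nm = 1.6e-08 m
F = A * R / (6 * d^2)
F = 1.98e-20 * 1.2e-08 / (6 * (1.6e-08)^2)
F = 1.54688e-13 N = 0.155 pN

0.155


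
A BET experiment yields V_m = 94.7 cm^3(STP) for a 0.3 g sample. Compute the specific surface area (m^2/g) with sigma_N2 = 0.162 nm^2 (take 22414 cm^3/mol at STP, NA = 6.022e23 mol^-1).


Number of moles in monolayer = V_m / 22414 = 94.7 / 22414 = 0.00422504
Number of molecules = moles * NA = 0.00422504 * 6.022e23
SA = molecules * sigma / mass
SA = (94.7 / 22414) * 6.022e23 * 0.162e-18 / 0.3
SA = 1373.9 m^2/g

1373.9


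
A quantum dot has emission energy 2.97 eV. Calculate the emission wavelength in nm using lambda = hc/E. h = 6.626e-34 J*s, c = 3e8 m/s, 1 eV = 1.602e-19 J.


Convert energy: E = 2.97 eV = 2.97 * 1.602e-19 = 4.75794e-19 J
lambda = h*c / E = 6.626e-34 * 3e8 / 4.75794e-19
lambda = 4.17786e-07 m = 417.8 nm

417.8


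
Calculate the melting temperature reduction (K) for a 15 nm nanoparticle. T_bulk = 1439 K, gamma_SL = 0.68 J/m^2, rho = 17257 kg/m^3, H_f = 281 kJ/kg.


Radius R = 15/2 = 7.5 nm = 7.5e-09 m
Convert H_f = 281 kJ/kg = 281000 J/kg
dT = 2 * gamma_SL * T_bulk / (rho * H_f * R)
dT = 2 * 0.68 * 1439 / (17257 * 281000 * 7.5e-09)
dT = 53.8 K

53.8


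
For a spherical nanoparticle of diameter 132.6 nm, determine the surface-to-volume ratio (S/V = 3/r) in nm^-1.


Radius r = 132.6/2 = 66.3 nm
S/V = 3 / r = 3 / 66.3
S/V = 0.0452 nm^-1

0.0452


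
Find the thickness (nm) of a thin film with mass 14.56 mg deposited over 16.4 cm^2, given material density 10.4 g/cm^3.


Convert: m = 14.56 mg = 1.4560e-05 kg, A = 16.4 cm^2 = 1.6400e-03 m^2, rho = 10.4 g/cm^3 = 10400 kg/m^3
t = m / (A * rho)
t = 1.4560e-05 / (1.6400e-03 * 10400)
t = 8.5366e-07 m = 853.7 nm

853.7


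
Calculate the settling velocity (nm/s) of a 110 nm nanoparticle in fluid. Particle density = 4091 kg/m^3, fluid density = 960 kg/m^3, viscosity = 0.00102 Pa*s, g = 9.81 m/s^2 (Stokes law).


Radius R = 110/2 nm = 5.5e-08 m
Density difference = 4091 - 960 = 3131 kg/m^3
v = 2 * R^2 * (rho_p - rho_f) * g / (9 * eta)
v = 2 * (5.5e-08)^2 * 3131 * 9.81 / (9 * 0.00102)
v = 2.02425e-08 m/s = 20.2425 nm/s

20.2425


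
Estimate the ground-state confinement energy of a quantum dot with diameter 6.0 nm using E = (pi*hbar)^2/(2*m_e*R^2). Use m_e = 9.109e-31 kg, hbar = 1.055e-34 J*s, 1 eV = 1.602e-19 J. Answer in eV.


Radius R = 6.0/2 = 3 nm = 3e-09 m
E = (pi * 1.055e-34)^2 / (2 * 9.109e-31 * (3e-09)^2)
E(J) = 6.69979e-21
E = E(J) / 1.602e-19 = 0.0418 eV

0.0418


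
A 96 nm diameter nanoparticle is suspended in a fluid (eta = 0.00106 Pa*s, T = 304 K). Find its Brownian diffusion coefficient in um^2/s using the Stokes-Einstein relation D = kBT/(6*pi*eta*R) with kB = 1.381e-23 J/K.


Radius R = 96/2 = 48 nm = 4.8e-08 m
D = kB*T / (6*pi*eta*R)
D = 1.381e-23 * 304 / (6 * pi * 0.00106 * 4.8e-08)
D = 4.37743e-12 m^2/s = 4.377 um^2/s

4.377


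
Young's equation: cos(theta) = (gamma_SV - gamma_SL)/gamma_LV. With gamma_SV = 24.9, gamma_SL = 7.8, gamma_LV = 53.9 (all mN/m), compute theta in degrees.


cos(theta) = (gamma_SV - gamma_SL) / gamma_LV
cos(theta) = (24.9 - 7.8) / 53.9
cos(theta) = 0.317254
theta = arccos(0.317254) = 71.5 degrees

71.5


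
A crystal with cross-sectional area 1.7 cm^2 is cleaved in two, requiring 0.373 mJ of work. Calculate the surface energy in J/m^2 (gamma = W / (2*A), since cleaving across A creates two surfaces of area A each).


Convert: A = 1.7 cm^2 = 0.00017 m^2, W = 0.373 mJ = 0.000373 J
Cleaving exposes two faces of area A, so total new surface = 2*A and gamma = W / (2*A)
gamma = 0.000373 / (2 * 0.00017)
gamma = 1.097 J/m^2

1.097


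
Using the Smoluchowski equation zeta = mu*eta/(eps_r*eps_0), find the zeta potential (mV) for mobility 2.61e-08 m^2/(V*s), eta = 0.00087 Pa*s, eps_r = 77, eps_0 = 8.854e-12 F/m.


Smoluchowski equation: zeta = mu * eta / (eps_r * eps_0)
zeta = 2.61e-08 * 0.00087 / (77 * 8.854e-12)
zeta = 0.033307 V = 33.31 mV

33.31


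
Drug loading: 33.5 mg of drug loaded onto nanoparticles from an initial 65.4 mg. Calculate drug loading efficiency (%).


Drug loading efficiency = (drug loaded / drug initial) * 100
DLE = 33.5 / 65.4 * 100
DLE = 0.5122 * 100
DLE = 51.22%

51.22


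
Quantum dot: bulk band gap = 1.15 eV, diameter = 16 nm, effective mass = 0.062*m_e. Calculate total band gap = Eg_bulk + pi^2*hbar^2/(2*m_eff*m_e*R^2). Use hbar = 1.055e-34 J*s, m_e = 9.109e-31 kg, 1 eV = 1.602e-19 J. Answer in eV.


Radius R = 16/2 nm = 8e-09 m
Confinement energy dE = pi^2 * hbar^2 / (2 * m_eff * m_e * R^2)
dE = pi^2 * (1.055e-34)^2 / (2 * 0.062 * 9.109e-31 * (8e-09)^2) J, divided by 1.602e-19 J/eV
dE = 0.0949 eV
Total band gap = E_g(bulk) + dE = 1.15 + 0.0949 = 1.2449 eV

1.2449


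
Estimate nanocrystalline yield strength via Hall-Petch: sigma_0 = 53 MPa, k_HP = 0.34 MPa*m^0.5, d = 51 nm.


d = 51 nm = 5.1e-08 m
sqrt(d) = 0.0002258318
Hall-Petch contribution = k / sqrt(d) = 0.34 / 0.0002258318 = 1505.5 MPa
sigma = sigma_0 + k/sqrt(d) = 53 + 1505.5 = 1558.5 MPa

1558.5


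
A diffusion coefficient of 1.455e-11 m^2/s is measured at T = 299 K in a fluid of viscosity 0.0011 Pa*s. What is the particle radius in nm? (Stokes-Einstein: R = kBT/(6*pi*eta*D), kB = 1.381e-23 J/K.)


Stokes-Einstein: R = kB*T / (6*pi*eta*D)
R = 1.381e-23 * 299 / (6 * pi * 0.0011 * 1.455e-11)
R = 1.3687e-08 m = 13.69 nm

13.69


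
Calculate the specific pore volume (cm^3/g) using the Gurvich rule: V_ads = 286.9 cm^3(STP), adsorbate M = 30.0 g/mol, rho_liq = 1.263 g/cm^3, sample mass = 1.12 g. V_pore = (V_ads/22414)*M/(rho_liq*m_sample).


Moles adsorbed n = V_ads / 22414 = 286.9 / 22414 = 1.280004e-02 mol
Liquid volume V_liq = n * M / rho_liq = 1.280004e-02 * 30.0 / 1.263 = 0.30404 cm^3
Specific pore volume V_pore = V_liq / m_sample = 0.30404 / 1.12
V_pore = 0.2715 cm^3/g

0.2715


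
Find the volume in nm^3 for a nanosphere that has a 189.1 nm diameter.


Radius r = 189.1/2 = 94.55 nm
Volume V = (4/3) * pi * r^3
V = (4/3) * pi * (94.55)^3
V = 3540570.19 nm^3

3540570.19


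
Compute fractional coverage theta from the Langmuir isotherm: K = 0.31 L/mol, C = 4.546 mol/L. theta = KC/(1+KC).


Langmuir isotherm: theta = K*C / (1 + K*C)
K*C = 0.31 * 4.546 = 1.40926
theta = 1.40926 / (1 + 1.40926) = 1.40926 / 2.40926
theta = 0.5849

0.5849


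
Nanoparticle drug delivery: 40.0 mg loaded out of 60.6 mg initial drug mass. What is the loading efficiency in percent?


Drug loading efficiency = (drug loaded / drug initial) * 100
DLE = 40.0 / 60.6 * 100
DLE = 0.6601 * 100
DLE = 66.01%

66.01


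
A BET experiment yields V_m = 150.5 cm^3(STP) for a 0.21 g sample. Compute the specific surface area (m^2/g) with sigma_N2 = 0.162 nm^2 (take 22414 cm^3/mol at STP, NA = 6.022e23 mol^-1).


Number of moles in monolayer = V_m / 22414 = 150.5 / 22414 = 0.00671455
Number of molecules = moles * NA = 0.00671455 * 6.022e23
SA = molecules * sigma / mass
SA = (150.5 / 22414) * 6.022e23 * 0.162e-18 / 0.21
SA = 3119.3 m^2/g

3119.3


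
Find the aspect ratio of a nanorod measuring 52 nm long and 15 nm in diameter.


Aspect ratio AR = length / diameter
AR = 52 / 15
AR = 3.47

3.47


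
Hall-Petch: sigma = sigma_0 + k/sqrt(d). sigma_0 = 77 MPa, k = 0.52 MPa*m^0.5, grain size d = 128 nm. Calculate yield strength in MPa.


d = 128 nm = 1.28e-07 m
sqrt(d) = 0.0003577709
Hall-Petch contribution = k / sqrt(d) = 0.52 / 0.0003577709 = 1453.4 MPa
sigma = sigma_0 + k/sqrt(d) = 77 + 1453.4 = 1530.4 MPa

1530.4


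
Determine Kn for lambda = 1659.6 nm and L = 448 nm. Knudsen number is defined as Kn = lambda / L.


Knudsen number Kn = lambda / L
Kn = 1659.6 / 448
Kn = 3.7045

3.7045


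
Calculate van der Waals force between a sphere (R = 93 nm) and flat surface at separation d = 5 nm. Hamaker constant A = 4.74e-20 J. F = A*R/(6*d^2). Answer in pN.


Convert to SI: R = 93 nm = 9.3e-08 m, d = 5 nm = 5e-09 m
F = A * R / (6 * d^2)
F = 4.74e-20 * 9.3e-08 / (6 * (5e-09)^2)
F = 2.9388e-11 N = 29.388 pN

29.388


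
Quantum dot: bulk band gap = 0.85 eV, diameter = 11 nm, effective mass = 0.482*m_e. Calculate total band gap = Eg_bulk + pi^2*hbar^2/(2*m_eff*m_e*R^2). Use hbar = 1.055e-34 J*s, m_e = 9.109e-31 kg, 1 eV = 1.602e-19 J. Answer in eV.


Radius R = 11/2 nm = 5.5e-09 m
Confinement energy dE = pi^2 * hbar^2 / (2 * m_eff * m_e * R^2)
dE = pi^2 * (1.055e-34)^2 / (2 * 0.482 * 9.109e-31 * (5.5e-09)^2) J, divided by 1.602e-19 J/eV
dE = 0.0258 eV
Total band gap = E_g(bulk) + dE = 0.85 + 0.0258 = 0.8758 eV

0.8758


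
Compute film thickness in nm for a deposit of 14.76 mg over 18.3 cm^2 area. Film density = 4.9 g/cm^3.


Convert: m = 14.76 mg = 1.4760e-05 kg, A = 18.3 cm^2 = 1.8300e-03 m^2, rho = 4.9 g/cm^3 = 4900 kg/m^3
t = m / (A * rho)
t = 1.4760e-05 / (1.8300e-03 * 4900)
t = 1.6460e-06 m = 1646.0 nm

1646.0


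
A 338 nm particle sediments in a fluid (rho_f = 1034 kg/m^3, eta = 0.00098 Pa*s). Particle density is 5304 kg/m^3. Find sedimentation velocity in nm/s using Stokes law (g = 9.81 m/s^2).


Radius R = 338/2 nm = 1.69e-07 m
Density difference = 5304 - 1034 = 4270 kg/m^3
v = 2 * R^2 * (rho_p - rho_f) * g / (9 * eta)
v = 2 * (1.69e-07)^2 * 4270 * 9.81 / (9 * 0.00098)
v = 2.71289e-07 m/s = 271.2887 nm/s

271.2887


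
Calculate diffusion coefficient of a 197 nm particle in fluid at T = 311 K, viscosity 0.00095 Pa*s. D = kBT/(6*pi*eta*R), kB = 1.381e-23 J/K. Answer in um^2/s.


Radius R = 197/2 = 98.5 nm = 9.85e-08 m
D = kB*T / (6*pi*eta*R)
D = 1.381e-23 * 311 / (6 * pi * 0.00095 * 9.85e-08)
D = 2.43497e-12 m^2/s = 2.435 um^2/s

2.435


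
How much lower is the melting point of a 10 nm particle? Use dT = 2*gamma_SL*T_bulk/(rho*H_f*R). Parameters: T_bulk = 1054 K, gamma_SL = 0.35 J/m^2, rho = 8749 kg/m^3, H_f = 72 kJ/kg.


Radius R = 10/2 = 5 nm = 5e-09 m
Convert H_f = 72 kJ/kg = 72000 J/kg
dT = 2 * gamma_SL * T_bulk / (rho * H_f * R)
dT = 2 * 0.35 * 1054 / (8749 * 72000 * 5e-09)
dT = 234.2 K

234.2


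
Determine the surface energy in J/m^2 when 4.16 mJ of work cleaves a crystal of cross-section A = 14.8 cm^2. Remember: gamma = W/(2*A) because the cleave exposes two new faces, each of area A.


Convert: A = 14.8 cm^2 = 0.00148 m^2, W = 4.16 mJ = 0.00416 J
Cleaving exposes two faces of area A, so total new surface = 2*A and gamma = W / (2*A)
gamma = 0.00416 / (2 * 0.00148)
gamma = 1.405 J/m^2

1.405


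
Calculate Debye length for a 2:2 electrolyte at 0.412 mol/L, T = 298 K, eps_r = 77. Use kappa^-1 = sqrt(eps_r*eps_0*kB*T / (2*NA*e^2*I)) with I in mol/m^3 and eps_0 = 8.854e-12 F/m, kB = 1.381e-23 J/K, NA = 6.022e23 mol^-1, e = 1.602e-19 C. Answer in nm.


Ionic strength I = 0.412 * 2^2 * 1000 = 1648 mol/m^3
kappa^-1 = sqrt(77 * 8.854e-12 * 1.381e-23 * 298 / (2 * 6.022e23 * (1.602e-19)^2 * 1648))
kappa^-1 = 0.235 nm

0.235


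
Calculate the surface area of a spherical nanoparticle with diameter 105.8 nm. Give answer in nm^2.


Radius r = 105.8/2 = 52.9 nm
Surface area SA = 4 * pi * r^2
SA = 4 * pi * (52.9)^2
SA = 35165.86 nm^2

35165.86


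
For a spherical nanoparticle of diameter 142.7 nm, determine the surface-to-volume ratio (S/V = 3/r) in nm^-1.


Radius r = 142.7/2 = 71.35 nm
S/V = 3 / r = 3 / 71.35
S/V = 0.042 nm^-1

0.042


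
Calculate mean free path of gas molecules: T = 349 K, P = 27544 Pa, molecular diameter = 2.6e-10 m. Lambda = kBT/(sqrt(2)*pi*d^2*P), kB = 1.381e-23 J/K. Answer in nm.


Mean free path: lambda = kB*T / (sqrt(2) * pi * d^2 * P)
lambda = 1.381e-23 * 349 / (sqrt(2) * pi * (2.6e-10)^2 * 27544)
lambda = 5.82613e-07 m
lambda = 582.61 nm

582.61


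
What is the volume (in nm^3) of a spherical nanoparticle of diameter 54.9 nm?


Radius r = 54.9/2 = 27.45 nm
Volume V = (4/3) * pi * r^3
V = (4/3) * pi * (27.45)^3
V = 86639.44 nm^3

86639.44


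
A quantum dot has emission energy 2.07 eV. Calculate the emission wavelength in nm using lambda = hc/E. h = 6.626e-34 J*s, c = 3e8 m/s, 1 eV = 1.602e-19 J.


Convert energy: E = 2.07 eV = 2.07 * 1.602e-19 = 3.31614e-19 J
lambda = h*c / E = 6.626e-34 * 3e8 / 3.31614e-19
lambda = 5.99432e-07 m = 599.4 nm

599.4


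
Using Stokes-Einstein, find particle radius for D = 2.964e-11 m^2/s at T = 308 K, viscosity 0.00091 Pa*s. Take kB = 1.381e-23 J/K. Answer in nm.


Stokes-Einstein: R = kB*T / (6*pi*eta*D)
R = 1.381e-23 * 308 / (6 * pi * 0.00091 * 2.964e-11)
R = 8.36611e-09 m = 8.37 nm

8.37


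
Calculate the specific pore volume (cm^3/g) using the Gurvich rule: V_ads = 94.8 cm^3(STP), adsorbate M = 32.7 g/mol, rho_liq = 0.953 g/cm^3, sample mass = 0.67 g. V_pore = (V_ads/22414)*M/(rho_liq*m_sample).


Moles adsorbed n = V_ads / 22414 = 94.8 / 22414 = 4.229499e-03 mol
Liquid volume V_liq = n * M / rho_liq = 4.229499e-03 * 32.7 / 0.953 = 0.14513 cm^3
Specific pore volume V_pore = V_liq / m_sample = 0.14513 / 0.67
V_pore = 0.2166 cm^3/g

0.2166


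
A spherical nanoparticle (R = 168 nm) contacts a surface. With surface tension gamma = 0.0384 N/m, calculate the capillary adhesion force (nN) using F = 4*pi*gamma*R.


Convert radius: R = 168 nm = 1.68e-07 m
F = 4 * pi * gamma * R
F = 4 * pi * 0.0384 * 1.68e-07
F = 8.10682e-08 N = 81.0682 nN

81.0682


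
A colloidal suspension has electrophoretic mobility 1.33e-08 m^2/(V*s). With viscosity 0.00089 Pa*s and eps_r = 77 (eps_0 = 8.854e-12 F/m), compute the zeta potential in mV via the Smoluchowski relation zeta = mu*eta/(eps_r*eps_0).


Smoluchowski equation: zeta = mu * eta / (eps_r * eps_0)
zeta = 1.33e-08 * 0.00089 / (77 * 8.854e-12)
zeta = 0.017362 V = 17.36 mV

17.36


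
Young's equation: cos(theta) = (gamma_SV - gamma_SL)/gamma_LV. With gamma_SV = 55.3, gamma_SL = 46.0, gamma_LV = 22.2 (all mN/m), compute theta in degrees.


cos(theta) = (gamma_SV - gamma_SL) / gamma_LV
cos(theta) = (55.3 - 46.0) / 22.2
cos(theta) = 0.418919
theta = arccos(0.418919) = 65.23 degrees

65.23


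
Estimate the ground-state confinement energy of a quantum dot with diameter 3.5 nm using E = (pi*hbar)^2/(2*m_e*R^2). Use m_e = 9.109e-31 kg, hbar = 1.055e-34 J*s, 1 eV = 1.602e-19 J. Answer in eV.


Radius R = 3.5/2 = 1.75 nm = 1.75e-09 m
E = (pi * 1.055e-34)^2 / (2 * 9.109e-31 * (1.75e-09)^2)
E(J) = 1.96892e-20
E = E(J) / 1.602e-19 = 0.1229 eV

0.1229


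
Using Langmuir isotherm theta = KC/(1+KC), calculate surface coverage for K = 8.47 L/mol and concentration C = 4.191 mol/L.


Langmuir isotherm: theta = K*C / (1 + K*C)
K*C = 8.47 * 4.191 = 35.49777
theta = 35.49777 / (1 + 35.49777) = 35.49777 / 36.49777
theta = 0.9726

0.9726


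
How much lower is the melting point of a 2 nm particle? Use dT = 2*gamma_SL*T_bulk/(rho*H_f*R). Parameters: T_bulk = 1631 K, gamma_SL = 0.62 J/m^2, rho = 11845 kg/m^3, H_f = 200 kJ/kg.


Radius R = 2/2 = 1 nm = 1e-09 m
Convert H_f = 200 kJ/kg = 200000 J/kg
dT = 2 * gamma_SL * T_bulk / (rho * H_f * R)
dT = 2 * 0.62 * 1631 / (11845 * 200000 * 1e-09)
dT = 853.7 K

853.7


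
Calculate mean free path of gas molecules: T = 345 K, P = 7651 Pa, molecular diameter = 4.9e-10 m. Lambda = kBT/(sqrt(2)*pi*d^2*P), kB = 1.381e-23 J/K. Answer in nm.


Mean free path: lambda = kB*T / (sqrt(2) * pi * d^2 * P)
lambda = 1.381e-23 * 345 / (sqrt(2) * pi * (4.9e-10)^2 * 7651)
lambda = 5.83764e-07 m
lambda = 583.76 nm

583.76


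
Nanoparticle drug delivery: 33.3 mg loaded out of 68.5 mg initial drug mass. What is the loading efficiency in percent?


Drug loading efficiency = (drug loaded / drug initial) * 100
DLE = 33.3 / 68.5 * 100
DLE = 0.4861 * 100
DLE = 48.61%

48.61


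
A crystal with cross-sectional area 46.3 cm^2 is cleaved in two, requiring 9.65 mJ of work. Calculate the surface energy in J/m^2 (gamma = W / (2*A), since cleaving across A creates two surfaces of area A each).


Convert: A = 46.3 cm^2 = 0.00463 m^2, W = 9.65 mJ = 0.00965 J
Cleaving exposes two faces of area A, so total new surface = 2*A and gamma = W / (2*A)
gamma = 0.00965 / (2 * 0.00463)
gamma = 1.042 J/m^2

1.042


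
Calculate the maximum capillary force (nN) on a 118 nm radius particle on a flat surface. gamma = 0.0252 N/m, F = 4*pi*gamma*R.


Convert radius: R = 118 nm = 1.18e-07 m
F = 4 * pi * gamma * R
F = 4 * pi * 0.0252 * 1.18e-07
F = 3.73674e-08 N = 37.3674 nN

37.3674


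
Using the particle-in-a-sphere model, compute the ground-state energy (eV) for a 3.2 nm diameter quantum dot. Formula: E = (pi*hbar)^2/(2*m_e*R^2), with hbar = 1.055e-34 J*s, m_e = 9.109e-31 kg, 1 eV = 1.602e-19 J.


Radius R = 3.2/2 = 1.6 nm = 1.6e-09 m
E = (pi * 1.055e-34)^2 / (2 * 9.109e-31 * (1.6e-09)^2)
E(J) = 2.3554e-20
E = E(J) / 1.602e-19 = 0.147 eV

0.147


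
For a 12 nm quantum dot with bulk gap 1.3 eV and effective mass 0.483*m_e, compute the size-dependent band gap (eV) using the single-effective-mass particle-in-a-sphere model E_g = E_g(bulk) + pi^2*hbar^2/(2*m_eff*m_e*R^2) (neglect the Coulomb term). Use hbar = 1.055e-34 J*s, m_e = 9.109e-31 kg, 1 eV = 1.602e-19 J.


Radius R = 12/2 nm = 6e-09 m
Confinement energy dE = pi^2 * hbar^2 / (2 * m_eff * m_e * R^2)
dE = pi^2 * (1.055e-34)^2 / (2 * 0.483 * 9.109e-31 * (6e-09)^2) J, divided by 1.602e-19 J/eV
dE = 0.0216 eV
Total band gap = E_g(bulk) + dE = 1.3 + 0.0216 = 1.3216 eV

1.3216


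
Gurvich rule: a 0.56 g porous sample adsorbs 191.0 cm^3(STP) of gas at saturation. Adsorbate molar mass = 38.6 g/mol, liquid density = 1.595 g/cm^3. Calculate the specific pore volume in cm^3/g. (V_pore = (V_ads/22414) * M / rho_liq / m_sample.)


Moles adsorbed n = V_ads / 22414 = 191.0 / 22414 = 8.521460e-03 mol
Liquid volume V_liq = n * M / rho_liq = 8.521460e-03 * 38.6 / 1.595 = 0.20622 cm^3
Specific pore volume V_pore = V_liq / m_sample = 0.20622 / 0.56
V_pore = 0.3683 cm^3/g

0.3683


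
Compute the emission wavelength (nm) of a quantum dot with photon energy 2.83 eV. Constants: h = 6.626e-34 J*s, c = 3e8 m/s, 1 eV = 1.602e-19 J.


Convert energy: E = 2.83 eV = 2.83 * 1.602e-19 = 4.53366e-19 J
lambda = h*c / E = 6.626e-34 * 3e8 / 4.53366e-19
lambda = 4.38454e-07 m = 438.5 nm

438.5


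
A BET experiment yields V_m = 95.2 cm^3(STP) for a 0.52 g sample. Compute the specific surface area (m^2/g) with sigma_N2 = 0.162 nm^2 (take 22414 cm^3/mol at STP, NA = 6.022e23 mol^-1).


Number of moles in monolayer = V_m / 22414 = 95.2 / 22414 = 0.00424735
Number of molecules = moles * NA = 0.00424735 * 6.022e23
SA = molecules * sigma / mass
SA = (95.2 / 22414) * 6.022e23 * 0.162e-18 / 0.52
SA = 796.8 m^2/g

796.8


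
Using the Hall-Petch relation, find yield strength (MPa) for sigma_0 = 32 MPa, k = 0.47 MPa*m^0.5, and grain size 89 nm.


d = 89 nm = 8.9e-08 m
sqrt(d) = 0.0002983287
Hall-Petch contribution = k / sqrt(d) = 0.47 / 0.0002983287 = 1575.4 MPa
sigma = sigma_0 + k/sqrt(d) = 32 + 1575.4 = 1607.4 MPa

1607.4


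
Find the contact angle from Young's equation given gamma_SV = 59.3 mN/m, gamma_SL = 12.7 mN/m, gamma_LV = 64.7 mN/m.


cos(theta) = (gamma_SV - gamma_SL) / gamma_LV
cos(theta) = (59.3 - 12.7) / 64.7
cos(theta) = 0.720247
theta = arccos(0.720247) = 43.93 degrees

43.93


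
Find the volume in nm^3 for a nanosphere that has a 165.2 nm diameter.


Radius r = 165.2/2 = 82.6 nm
Volume V = (4/3) * pi * r^3
V = (4/3) * pi * (82.6)^3
V = 2360634.51 nm^3

2360634.51


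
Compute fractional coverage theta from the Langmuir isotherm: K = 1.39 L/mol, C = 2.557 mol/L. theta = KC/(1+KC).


Langmuir isotherm: theta = K*C / (1 + K*C)
K*C = 1.39 * 2.557 = 3.55423
theta = 3.55423 / (1 + 3.55423) = 3.55423 / 4.55423
theta = 0.7804

0.7804


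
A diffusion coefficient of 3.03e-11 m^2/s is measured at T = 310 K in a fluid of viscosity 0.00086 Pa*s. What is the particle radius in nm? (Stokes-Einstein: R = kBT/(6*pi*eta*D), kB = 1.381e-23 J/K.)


Stokes-Einstein: R = kB*T / (6*pi*eta*D)
R = 1.381e-23 * 310 / (6 * pi * 0.00086 * 3.03e-11)
R = 8.71592e-09 m = 8.72 nm

8.72


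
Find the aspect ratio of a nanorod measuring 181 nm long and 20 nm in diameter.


Aspect ratio AR = length / diameter
AR = 181 / 20
AR = 9.05

9.05


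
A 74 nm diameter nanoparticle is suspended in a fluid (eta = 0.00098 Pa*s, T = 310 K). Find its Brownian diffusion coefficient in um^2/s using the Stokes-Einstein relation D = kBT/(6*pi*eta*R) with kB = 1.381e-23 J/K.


Radius R = 74/2 = 37 nm = 3.7e-08 m
D = kB*T / (6*pi*eta*R)
D = 1.381e-23 * 310 / (6 * pi * 0.00098 * 3.7e-08)
D = 6.26364e-12 m^2/s = 6.264 um^2/s

6.264


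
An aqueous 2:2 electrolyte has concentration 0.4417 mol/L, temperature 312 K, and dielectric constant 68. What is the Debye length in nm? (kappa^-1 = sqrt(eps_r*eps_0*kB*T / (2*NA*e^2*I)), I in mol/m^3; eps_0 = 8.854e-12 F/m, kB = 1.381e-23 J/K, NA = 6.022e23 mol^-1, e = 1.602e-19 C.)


Ionic strength I = 0.4417 * 2^2 * 1000 = 1766.8 mol/m^3
kappa^-1 = sqrt(68 * 8.854e-12 * 1.381e-23 * 312 / (2 * 6.022e23 * (1.602e-19)^2 * 1766.8))
kappa^-1 = 0.218 nm

0.218


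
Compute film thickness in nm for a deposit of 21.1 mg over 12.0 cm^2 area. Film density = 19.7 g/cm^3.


Convert: m = 21.1 mg = 2.1100e-05 kg, A = 12.0 cm^2 = 1.2000e-03 m^2, rho = 19.7 g/cm^3 = 19700 kg/m^3
t = m / (A * rho)
t = 2.1100e-05 / (1.2000e-03 * 19700)
t = 8.9255e-07 m = 892.6 nm

892.6


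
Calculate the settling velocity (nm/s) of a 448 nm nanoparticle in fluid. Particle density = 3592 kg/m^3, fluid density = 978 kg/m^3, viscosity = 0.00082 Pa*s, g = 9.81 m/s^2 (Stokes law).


Radius R = 448/2 nm = 2.24e-07 m
Density difference = 3592 - 978 = 2614 kg/m^3
v = 2 * R^2 * (rho_p - rho_f) * g / (9 * eta)
v = 2 * (2.24e-07)^2 * 2614 * 9.81 / (9 * 0.00082)
v = 3.48694e-07 m/s = 348.6938 nm/s

348.6938


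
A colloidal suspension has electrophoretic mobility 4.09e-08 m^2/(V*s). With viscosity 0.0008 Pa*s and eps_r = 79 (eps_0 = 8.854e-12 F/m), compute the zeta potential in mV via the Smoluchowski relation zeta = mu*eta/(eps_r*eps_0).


Smoluchowski equation: zeta = mu * eta / (eps_r * eps_0)
zeta = 4.09e-08 * 0.0008 / (79 * 8.854e-12)
zeta = 0.046779 V = 46.78 mV

46.78


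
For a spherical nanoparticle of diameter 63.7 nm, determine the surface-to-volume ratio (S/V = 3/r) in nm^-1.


Radius r = 63.7/2 = 31.85 nm
S/V = 3 / r = 3 / 31.85
S/V = 0.0942 nm^-1

0.0942


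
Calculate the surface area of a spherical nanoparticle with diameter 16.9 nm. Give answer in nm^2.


Radius r = 16.9/2 = 8.45 nm
Surface area SA = 4 * pi * r^2
SA = 4 * pi * (8.45)^2
SA = 897.27 nm^2

897.27


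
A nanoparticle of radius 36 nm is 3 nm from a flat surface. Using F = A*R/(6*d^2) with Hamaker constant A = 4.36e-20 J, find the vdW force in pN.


Convert to SI: R = 36 nm = 3.6e-08 m, d = 3 nm = 3e-09 m
F = A * R / (6 * d^2)
F = 4.36e-20 * 3.6e-08 / (6 * (3e-09)^2)
F = 2.90667e-11 N = 29.067 pN

29.067


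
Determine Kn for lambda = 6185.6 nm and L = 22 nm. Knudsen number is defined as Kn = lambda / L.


Knudsen number Kn = lambda / L
Kn = 6185.6 / 22
Kn = 281.1636

281.1636


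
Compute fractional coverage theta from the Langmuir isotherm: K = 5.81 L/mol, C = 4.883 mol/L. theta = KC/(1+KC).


Langmuir isotherm: theta = K*C / (1 + K*C)
K*C = 5.81 * 4.883 = 28.37023
theta = 28.37023 / (1 + 28.37023) = 28.37023 / 29.37023
theta = 0.966

0.966


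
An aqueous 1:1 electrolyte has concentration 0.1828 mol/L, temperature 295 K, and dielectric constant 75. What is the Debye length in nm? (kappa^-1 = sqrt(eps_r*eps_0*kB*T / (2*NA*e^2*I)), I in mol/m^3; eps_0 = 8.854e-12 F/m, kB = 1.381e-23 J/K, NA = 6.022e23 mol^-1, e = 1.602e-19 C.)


Ionic strength I = 0.1828 * 1^2 * 1000 = 182.8 mol/m^3
kappa^-1 = sqrt(75 * 8.854e-12 * 1.381e-23 * 295 / (2 * 6.022e23 * (1.602e-19)^2 * 182.8))
kappa^-1 = 0.692 nm

0.692


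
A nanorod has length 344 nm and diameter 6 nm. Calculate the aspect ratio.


Aspect ratio AR = length / diameter
AR = 344 / 6
AR = 57.33

57.33


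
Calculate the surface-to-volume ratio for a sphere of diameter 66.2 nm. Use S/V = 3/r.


Radius r = 66.2/2 = 33.1 nm
S/V = 3 / r = 3 / 33.1
S/V = 0.0906 nm^-1

0.0906


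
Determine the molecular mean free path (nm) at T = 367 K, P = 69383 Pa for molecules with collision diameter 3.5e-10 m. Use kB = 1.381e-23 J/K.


Mean free path: lambda = kB*T / (sqrt(2) * pi * d^2 * P)
lambda = 1.381e-23 * 367 / (sqrt(2) * pi * (3.5e-10)^2 * 69383)
lambda = 1.34216e-07 m
lambda = 134.22 nm

134.22


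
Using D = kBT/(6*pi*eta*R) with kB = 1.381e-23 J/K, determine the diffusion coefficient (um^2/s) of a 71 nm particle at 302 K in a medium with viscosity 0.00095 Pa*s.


Radius R = 71/2 = 35.5 nm = 3.55e-08 m
D = kB*T / (6*pi*eta*R)
D = 1.381e-23 * 302 / (6 * pi * 0.00095 * 3.55e-08)
D = 6.56066e-12 m^2/s = 6.561 um^2/s

6.561


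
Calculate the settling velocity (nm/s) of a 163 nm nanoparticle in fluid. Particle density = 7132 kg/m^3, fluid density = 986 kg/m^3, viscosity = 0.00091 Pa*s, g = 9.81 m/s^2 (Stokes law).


Radius R = 163/2 nm = 8.15e-08 m
Density difference = 7132 - 986 = 6146 kg/m^3
v = 2 * R^2 * (rho_p - rho_f) * g / (9 * eta)
v = 2 * (8.15e-08)^2 * 6146 * 9.81 / (9 * 0.00091)
v = 9.77964e-08 m/s = 97.7964 nm/s

97.7964


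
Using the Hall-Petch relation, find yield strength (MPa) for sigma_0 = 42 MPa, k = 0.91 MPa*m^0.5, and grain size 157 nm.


d = 157 nm = 1.57e-07 m
sqrt(d) = 0.0003962323
Hall-Petch contribution = k / sqrt(d) = 0.91 / 0.0003962323 = 2296.6 MPa
sigma = sigma_0 + k/sqrt(d) = 42 + 2296.6 = 2338.6 MPa

2338.6


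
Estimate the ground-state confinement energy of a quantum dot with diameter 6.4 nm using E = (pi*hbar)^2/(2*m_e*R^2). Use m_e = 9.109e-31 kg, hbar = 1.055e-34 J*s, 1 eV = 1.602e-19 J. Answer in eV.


Radius R = 6.4/2 = 3.2 nm = 3.2e-09 m
E = (pi * 1.055e-34)^2 / (2 * 9.109e-31 * (3.2e-09)^2)
E(J) = 5.88849e-21
E = E(J) / 1.602e-19 = 0.0368 eV

0.0368


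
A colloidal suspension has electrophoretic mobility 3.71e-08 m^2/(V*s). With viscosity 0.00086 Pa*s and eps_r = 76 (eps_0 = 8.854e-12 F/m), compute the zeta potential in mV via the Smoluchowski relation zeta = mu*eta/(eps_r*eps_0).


Smoluchowski equation: zeta = mu * eta / (eps_r * eps_0)
zeta = 3.71e-08 * 0.00086 / (76 * 8.854e-12)
zeta = 0.047415 V = 47.42 mV

47.42


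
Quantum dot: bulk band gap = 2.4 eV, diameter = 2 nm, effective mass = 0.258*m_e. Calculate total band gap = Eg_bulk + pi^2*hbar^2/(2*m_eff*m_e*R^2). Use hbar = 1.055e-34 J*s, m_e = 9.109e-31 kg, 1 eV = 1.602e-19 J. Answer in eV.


Radius R = 2/2 nm = 1e-09 m
Confinement energy dE = pi^2 * hbar^2 / (2 * m_eff * m_e * R^2)
dE = pi^2 * (1.055e-34)^2 / (2 * 0.258 * 9.109e-31 * (1e-09)^2) J, divided by 1.602e-19 J/eV
dE = 1.4589 eV
Total band gap = E_g(bulk) + dE = 2.4 + 1.4589 = 3.8589 eV

3.8589


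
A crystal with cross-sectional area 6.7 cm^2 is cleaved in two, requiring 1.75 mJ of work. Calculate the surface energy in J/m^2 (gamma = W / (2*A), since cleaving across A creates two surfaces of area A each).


Convert: A = 6.7 cm^2 = 0.00067 m^2, W = 1.75 mJ = 0.00175 J
Cleaving exposes two faces of area A, so total new surface = 2*A and gamma = W / (2*A)
gamma = 0.00175 / (2 * 0.00067)
gamma = 1.306 J/m^2

1.306


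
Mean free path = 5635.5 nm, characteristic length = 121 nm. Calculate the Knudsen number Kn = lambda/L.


Knudsen number Kn = lambda / L
Kn = 5635.5 / 121
Kn = 46.5744

46.5744


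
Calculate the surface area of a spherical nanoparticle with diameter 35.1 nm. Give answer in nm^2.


Radius r = 35.1/2 = 17.55 nm
Surface area SA = 4 * pi * r^2
SA = 4 * pi * (17.55)^2
SA = 3870.47 nm^2

3870.47


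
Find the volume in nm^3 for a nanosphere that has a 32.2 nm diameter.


Radius r = 32.2/2 = 16.1 nm
Volume V = (4/3) * pi * r^3
V = (4/3) * pi * (16.1)^3
V = 17481.0 nm^3

17481.0


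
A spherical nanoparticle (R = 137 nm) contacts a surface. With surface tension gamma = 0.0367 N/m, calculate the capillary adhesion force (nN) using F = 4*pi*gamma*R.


Convert radius: R = 137 nm = 1.37e-07 m
F = 4 * pi * gamma * R
F = 4 * pi * 0.0367 * 1.37e-07
F = 6.31825e-08 N = 63.1825 nN

63.1825


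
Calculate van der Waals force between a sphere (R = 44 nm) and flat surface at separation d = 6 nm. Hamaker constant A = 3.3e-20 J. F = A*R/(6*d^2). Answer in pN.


Convert to SI: R = 44 nm = 4.4e-08 m, d = 6 nm = 6e-09 m
F = A * R / (6 * d^2)
F = 3.3e-20 * 4.4e-08 / (6 * (6e-09)^2)
F = 6.72222e-12 N = 6.722 pN

6.722


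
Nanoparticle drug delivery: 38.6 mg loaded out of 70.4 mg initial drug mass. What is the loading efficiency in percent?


Drug loading efficiency = (drug loaded / drug initial) * 100
DLE = 38.6 / 70.4 * 100
DLE = 0.5483 * 100
DLE = 54.83%

54.83


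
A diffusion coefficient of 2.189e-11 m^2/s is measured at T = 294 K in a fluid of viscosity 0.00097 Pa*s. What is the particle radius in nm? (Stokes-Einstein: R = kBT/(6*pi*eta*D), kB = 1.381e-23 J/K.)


Stokes-Einstein: R = kB*T / (6*pi*eta*D)
R = 1.381e-23 * 294 / (6 * pi * 0.00097 * 2.189e-11)
R = 1.01443e-08 m = 10.14 nm

10.14


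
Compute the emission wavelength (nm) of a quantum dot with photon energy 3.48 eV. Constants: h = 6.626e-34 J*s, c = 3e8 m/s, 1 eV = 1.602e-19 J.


Convert energy: E = 3.48 eV = 3.48 * 1.602e-19 = 5.57496e-19 J
lambda = h*c / E = 6.626e-34 * 3e8 / 5.57496e-19
lambda = 3.56559e-07 m = 356.6 nm

356.6


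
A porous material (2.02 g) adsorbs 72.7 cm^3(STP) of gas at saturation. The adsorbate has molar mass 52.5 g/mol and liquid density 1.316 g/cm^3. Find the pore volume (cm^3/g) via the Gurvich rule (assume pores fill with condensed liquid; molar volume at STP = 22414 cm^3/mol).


Moles adsorbed n = V_ads / 22414 = 72.7 / 22414 = 3.243509e-03 mol
Liquid volume V_liq = n * M / rho_liq = 3.243509e-03 * 52.5 / 1.316 = 0.12940 cm^3
Specific pore volume V_pore = V_liq / m_sample = 0.12940 / 2.02
V_pore = 0.0641 cm^3/g

0.0641


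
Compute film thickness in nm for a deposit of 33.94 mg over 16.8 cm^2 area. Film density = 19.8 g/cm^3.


Convert: m = 33.94 mg = 3.3940e-05 kg, A = 16.8 cm^2 = 1.6800e-03 m^2, rho = 19.8 g/cm^3 = 19800 kg/m^3
t = m / (A * rho)
t = 3.3940e-05 / (1.6800e-03 * 19800)
t = 1.0203e-06 m = 1020.3 nm

1020.3


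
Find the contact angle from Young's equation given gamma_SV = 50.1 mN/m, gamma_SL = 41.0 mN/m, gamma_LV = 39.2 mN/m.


cos(theta) = (gamma_SV - gamma_SL) / gamma_LV
cos(theta) = (50.1 - 41.0) / 39.2
cos(theta) = 0.232143
theta = arccos(0.232143) = 76.58 degrees

76.58


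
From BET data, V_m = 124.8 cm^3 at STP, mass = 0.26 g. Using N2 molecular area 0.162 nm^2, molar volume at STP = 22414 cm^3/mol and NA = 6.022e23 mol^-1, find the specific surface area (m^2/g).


Number of moles in monolayer = V_m / 22414 = 124.8 / 22414 = 0.00556795
Number of molecules = moles * NA = 0.00556795 * 6.022e23
SA = molecules * sigma / mass
SA = (124.8 / 22414) * 6.022e23 * 0.162e-18 / 0.26
SA = 2089.2 m^2/g

2089.2


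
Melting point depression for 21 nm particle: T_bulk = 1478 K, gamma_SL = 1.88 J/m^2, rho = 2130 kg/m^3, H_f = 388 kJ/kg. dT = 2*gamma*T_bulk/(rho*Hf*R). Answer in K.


Radius R = 21/2 = 10.5 nm = 1.05e-08 m
Convert H_f = 388 kJ/kg = 388000 J/kg
dT = 2 * gamma_SL * T_bulk / (rho * H_f * R)
dT = 2 * 1.88 * 1478 / (2130 * 388000 * 1.05e-08)
dT = 640.4 K

640.4


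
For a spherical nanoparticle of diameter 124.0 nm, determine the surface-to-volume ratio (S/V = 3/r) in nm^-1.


Radius r = 124.0/2 = 62 nm
S/V = 3 / r = 3 / 62
S/V = 0.0484 nm^-1

0.0484


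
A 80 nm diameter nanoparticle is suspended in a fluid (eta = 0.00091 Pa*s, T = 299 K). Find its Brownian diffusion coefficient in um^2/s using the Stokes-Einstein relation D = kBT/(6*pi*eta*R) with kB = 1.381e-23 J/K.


Radius R = 80/2 = 40 nm = 4e-08 m
D = kB*T / (6*pi*eta*R)
D = 1.381e-23 * 299 / (6 * pi * 0.00091 * 4e-08)
D = 6.01814e-12 m^2/s = 6.018 um^2/s

6.018


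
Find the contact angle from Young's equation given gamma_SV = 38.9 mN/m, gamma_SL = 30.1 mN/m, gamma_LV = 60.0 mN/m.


cos(theta) = (gamma_SV - gamma_SL) / gamma_LV
cos(theta) = (38.9 - 30.1) / 60.0
cos(theta) = 0.146667
theta = arccos(0.146667) = 81.57 degrees

81.57


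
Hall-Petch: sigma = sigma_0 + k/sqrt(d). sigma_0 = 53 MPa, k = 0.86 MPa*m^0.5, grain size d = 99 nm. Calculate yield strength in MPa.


d = 99 nm = 9.9e-08 m
sqrt(d) = 0.0003146427
Hall-Petch contribution = k / sqrt(d) = 0.86 / 0.0003146427 = 2733.3 MPa
sigma = sigma_0 + k/sqrt(d) = 53 + 2733.3 = 2786.3 MPa

2786.3


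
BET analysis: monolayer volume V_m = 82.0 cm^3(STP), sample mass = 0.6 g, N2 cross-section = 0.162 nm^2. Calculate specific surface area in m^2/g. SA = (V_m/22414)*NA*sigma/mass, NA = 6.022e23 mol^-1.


Number of moles in monolayer = V_m / 22414 = 82.0 / 22414 = 0.00365843
Number of molecules = moles * NA = 0.00365843 * 6.022e23
SA = molecules * sigma / mass
SA = (82.0 / 22414) * 6.022e23 * 0.162e-18 / 0.6
SA = 594.8 m^2/g

594.8


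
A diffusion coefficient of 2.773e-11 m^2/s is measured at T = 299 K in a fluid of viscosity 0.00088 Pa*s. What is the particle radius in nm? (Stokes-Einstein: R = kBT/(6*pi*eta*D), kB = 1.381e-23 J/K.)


Stokes-Einstein: R = kB*T / (6*pi*eta*D)
R = 1.381e-23 * 299 / (6 * pi * 0.00088 * 2.773e-11)
R = 8.977e-09 m = 8.98 nm

8.98


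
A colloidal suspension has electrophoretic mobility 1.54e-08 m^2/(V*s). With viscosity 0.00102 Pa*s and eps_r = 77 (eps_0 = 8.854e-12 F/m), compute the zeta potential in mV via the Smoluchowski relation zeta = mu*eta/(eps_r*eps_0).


Smoluchowski equation: zeta = mu * eta / (eps_r * eps_0)
zeta = 1.54e-08 * 0.00102 / (77 * 8.854e-12)
zeta = 0.02304 V = 23.04 mV

23.04


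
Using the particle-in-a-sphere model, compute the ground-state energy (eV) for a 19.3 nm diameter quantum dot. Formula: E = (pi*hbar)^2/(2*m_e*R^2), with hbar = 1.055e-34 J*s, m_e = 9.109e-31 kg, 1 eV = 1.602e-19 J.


Radius R = 19.3/2 = 9.65 nm = 9.65e-09 m
E = (pi * 1.055e-34)^2 / (2 * 9.109e-31 * (9.65e-09)^2)
E(J) = 6.47514e-22
E = E(J) / 1.602e-19 = 0.004 eV

0.004


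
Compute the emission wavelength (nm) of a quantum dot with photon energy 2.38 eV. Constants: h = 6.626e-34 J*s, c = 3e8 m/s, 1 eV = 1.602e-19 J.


Convert energy: E = 2.38 eV = 2.38 * 1.602e-19 = 3.81276e-19 J
lambda = h*c / E = 6.626e-34 * 3e8 / 3.81276e-19
lambda = 5.21355e-07 m = 521.4 nm

521.4


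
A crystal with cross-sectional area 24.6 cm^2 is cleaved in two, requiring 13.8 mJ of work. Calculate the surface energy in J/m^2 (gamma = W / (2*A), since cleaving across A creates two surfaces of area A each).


Convert: A = 24.6 cm^2 = 0.00246 m^2, W = 13.8 mJ = 0.0138 J
Cleaving exposes two faces of area A, so total new surface = 2*A and gamma = W / (2*A)
gamma = 0.0138 / (2 * 0.00246)
gamma = 2.805 J/m^2

2.805


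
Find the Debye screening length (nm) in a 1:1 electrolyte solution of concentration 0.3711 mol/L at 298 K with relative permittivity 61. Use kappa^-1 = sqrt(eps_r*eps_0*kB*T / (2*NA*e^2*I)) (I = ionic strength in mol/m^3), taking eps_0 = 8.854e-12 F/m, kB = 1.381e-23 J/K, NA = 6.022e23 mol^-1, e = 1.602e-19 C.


Ionic strength I = 0.3711 * 1^2 * 1000 = 371.1 mol/m^3
kappa^-1 = sqrt(61 * 8.854e-12 * 1.381e-23 * 298 / (2 * 6.022e23 * (1.602e-19)^2 * 371.1))
kappa^-1 = 0.44 nm

0.44


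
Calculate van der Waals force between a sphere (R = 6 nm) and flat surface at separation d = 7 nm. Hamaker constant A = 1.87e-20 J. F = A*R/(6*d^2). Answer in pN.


Convert to SI: R = 6 nm = 6e-09 m, d = 7 nm = 7e-09 m
F = A * R / (6 * d^2)
F = 1.87e-20 * 6e-09 / (6 * (7e-09)^2)
F = 3.81633e-13 N = 0.382 pN

0.382


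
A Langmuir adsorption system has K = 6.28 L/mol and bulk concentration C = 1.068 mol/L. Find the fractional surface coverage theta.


Langmuir isotherm: theta = K*C / (1 + K*C)
K*C = 6.28 * 1.068 = 6.70704
theta = 6.70704 / (1 + 6.70704) = 6.70704 / 7.70704
theta = 0.8702

0.8702


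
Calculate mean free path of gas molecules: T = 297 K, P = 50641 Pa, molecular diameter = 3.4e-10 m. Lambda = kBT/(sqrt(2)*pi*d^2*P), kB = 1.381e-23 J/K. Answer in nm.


Mean free path: lambda = kB*T / (sqrt(2) * pi * d^2 * P)
lambda = 1.381e-23 * 297 / (sqrt(2) * pi * (3.4e-10)^2 * 50641)
lambda = 1.57698e-07 m
lambda = 157.7 nm

157.7


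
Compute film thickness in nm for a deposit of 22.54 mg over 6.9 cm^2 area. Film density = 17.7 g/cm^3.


Convert: m = 22.54 mg = 2.2540e-05 kg, A = 6.9 cm^2 = 6.9000e-04 m^2, rho = 17.7 g/cm^3 = 17700 kg/m^3
t = m / (A * rho)
t = 2.2540e-05 / (6.9000e-04 * 17700)
t = 1.8456e-06 m = 1845.6 nm

1845.6
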